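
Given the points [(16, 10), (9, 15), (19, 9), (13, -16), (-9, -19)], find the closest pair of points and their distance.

Computing all pairwise distances among 5 points:

d((16, 10), (9, 15)) = 8.6023
d((16, 10), (19, 9)) = 3.1623 <-- minimum
d((16, 10), (13, -16)) = 26.1725
d((16, 10), (-9, -19)) = 38.2884
d((9, 15), (19, 9)) = 11.6619
d((9, 15), (13, -16)) = 31.257
d((9, 15), (-9, -19)) = 38.4708
d((19, 9), (13, -16)) = 25.7099
d((19, 9), (-9, -19)) = 39.598
d((13, -16), (-9, -19)) = 22.2036

Closest pair: (16, 10) and (19, 9) with distance 3.1623

The closest pair is (16, 10) and (19, 9) with Euclidean distance 3.1623. For 5 points, brute-force pairwise comparison is shown above. For large n, the divide-and-conquer algorithm (sort by x, recurse on halves, check the dividing strip) achieves O(n log n).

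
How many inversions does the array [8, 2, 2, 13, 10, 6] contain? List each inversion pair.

Finding inversions in [8, 2, 2, 13, 10, 6]:

(0, 1): arr[0]=8 > arr[1]=2
(0, 2): arr[0]=8 > arr[2]=2
(0, 5): arr[0]=8 > arr[5]=6
(3, 4): arr[3]=13 > arr[4]=10
(3, 5): arr[3]=13 > arr[5]=6
(4, 5): arr[4]=10 > arr[5]=6

Total inversions: 6

The array has 6 inversion(s): (0,1), (0,2), (0,5), (3,4), (3,5), (4,5). Each pair (i,j) satisfies i < j and arr[i] > arr[j].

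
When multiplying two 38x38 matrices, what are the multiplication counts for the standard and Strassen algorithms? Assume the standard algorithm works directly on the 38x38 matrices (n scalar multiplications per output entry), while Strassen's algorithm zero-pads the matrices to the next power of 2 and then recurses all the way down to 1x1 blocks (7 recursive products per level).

Matrix multiplication for 38x38 matrices:

Strassen's algorithm requires power-of-2 dimensions. Pad 38x38 to 64x64 (next power of 2).

Standard algorithm: 38^3 = 54872 multiplications
Strassen's algorithm: 7^(log2(64)) = 7^6 = 117649 multiplications
Difference: 54872 - 117649 = -62777 (Strassen uses MORE here due to padding overhead — for small or just-over-power-of-2 n, padding can outweigh the per-level savings)

Standard: 54872 multiplications (38^3). Strassen: 117649 multiplications (7^6, after padding to 64x64). Strassen reduces 8 recursive multiplications to 7 at each level.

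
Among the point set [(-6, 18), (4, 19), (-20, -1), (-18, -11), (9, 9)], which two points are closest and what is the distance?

Computing all pairwise distances among 5 points:

d((-6, 18), (4, 19)) = 10.0499 <-- minimum
d((-6, 18), (-20, -1)) = 23.6008
d((-6, 18), (-18, -11)) = 31.3847
d((-6, 18), (9, 9)) = 17.4929
d((4, 19), (-20, -1)) = 31.241
d((4, 19), (-18, -11)) = 37.2022
d((4, 19), (9, 9)) = 11.1803
d((-20, -1), (-18, -11)) = 10.198
d((-20, -1), (9, 9)) = 30.6757
d((-18, -11), (9, 9)) = 33.6006

Closest pair: (-6, 18) and (4, 19) with distance 10.0499

The closest pair is (-6, 18) and (4, 19) with Euclidean distance 10.0499. For 5 points, brute-force pairwise comparison is shown above. For large n, the divide-and-conquer algorithm (sort by x, recurse on halves, check the dividing strip) achieves O(n log n).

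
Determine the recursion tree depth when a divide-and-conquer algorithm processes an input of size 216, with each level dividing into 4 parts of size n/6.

For divide and conquer with division factor 6:

Problem sizes at each level:
Level 0: 216
Level 1: 36
Level 2: 6
Level 3: 1

The root is level 0 and the size-1 base case is level 3 (the tree spans levels 0 through 3, i.e. 4 levels counting the root), so the depth is the number of divisions: log_6(216) = 3

The recursion tree depth is log_6(216) = 3. At each level, the problem size is divided by 6, so it takes 3 divisions to reduce to a base case of size 1. The algorithm makes 4 recursive calls at each level.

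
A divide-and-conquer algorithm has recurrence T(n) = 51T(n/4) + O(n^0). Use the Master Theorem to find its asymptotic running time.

Master Theorem for T(n) = 51T(n/4) + O(n^0):

a = 51, b = 4, c = 0
log_b(a) = log_4(51) = 2.8362

Case 1: c = 0 < log_4(51) = 2.8362
T(n) = O(n^(log_4 51))

For T(n) = 51T(n/4) + O(n^0): log_4(51) = 2.8362. This is Case 1 of the Master Theorem (c < log_b(a), work dominated by leaves), giving O(n^(log_4 51)).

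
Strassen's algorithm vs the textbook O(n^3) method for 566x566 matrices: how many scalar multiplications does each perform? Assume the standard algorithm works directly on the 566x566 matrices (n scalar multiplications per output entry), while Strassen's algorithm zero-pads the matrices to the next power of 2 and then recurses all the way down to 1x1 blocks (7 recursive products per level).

Matrix multiplication for 566x566 matrices:

Strassen's algorithm requires power-of-2 dimensions. Pad 566x566 to 1024x1024 (next power of 2).

Standard algorithm: 566^3 = 181321496 multiplications
Strassen's algorithm: 7^(log2(1024)) = 7^10 = 282475249 multiplications
Difference: 181321496 - 282475249 = -101153753 (Strassen uses MORE here due to padding overhead — for small or just-over-power-of-2 n, padding can outweigh the per-level savings)

Standard: 181321496 multiplications (566^3). Strassen: 282475249 multiplications (7^10, after padding to 1024x1024). Strassen reduces 8 recursive multiplications to 7 at each level.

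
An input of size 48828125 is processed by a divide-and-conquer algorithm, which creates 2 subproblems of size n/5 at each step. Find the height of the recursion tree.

For divide and conquer with division factor 5:

Problem sizes at each level:
Level 0: 48828125
Level 1: 9765625
Level 2: 1953125
Level 3: 390625
Level 4: 78125
Level 5: 15625
Level 6: 3125
Level 7: 625
Level 8: 125
Level 9: 25
Level 10: 5
Level 11: 1

The root is level 0 and the size-1 base case is level 11 (the tree spans levels 0 through 11, i.e. 12 levels counting the root), so the depth is the number of divisions: log_5(48828125) = 11

The recursion tree depth is log_5(48828125) = 11. At each level, the problem size is divided by 5, so it takes 11 divisions to reduce to a base case of size 1. The algorithm makes 2 recursive calls at each level.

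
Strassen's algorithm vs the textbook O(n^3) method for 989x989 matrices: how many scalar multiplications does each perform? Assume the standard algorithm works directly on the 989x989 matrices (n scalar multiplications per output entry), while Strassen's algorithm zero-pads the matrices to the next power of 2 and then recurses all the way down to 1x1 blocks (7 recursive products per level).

Matrix multiplication for 989x989 matrices:

Strassen's algorithm requires power-of-2 dimensions. Pad 989x989 to 1024x1024 (next power of 2).

Standard algorithm: 989^3 = 967361669 multiplications
Strassen's algorithm: 7^(log2(1024)) = 7^10 = 282475249 multiplications
Savings: 967361669 - 282475249 = 684886420 multiplications

Standard: 967361669 multiplications (989^3). Strassen: 282475249 multiplications (7^10, after padding to 1024x1024). Strassen reduces 8 recursive multiplications to 7 at each level.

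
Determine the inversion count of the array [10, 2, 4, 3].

Finding inversions in [10, 2, 4, 3]:

(0, 1): arr[0]=10 > arr[1]=2
(0, 2): arr[0]=10 > arr[2]=4
(0, 3): arr[0]=10 > arr[3]=3
(2, 3): arr[2]=4 > arr[3]=3

Total inversions: 4

The array has 4 inversion(s): (0,1), (0,2), (0,3), (2,3). Each pair (i,j) satisfies i < j and arr[i] > arr[j].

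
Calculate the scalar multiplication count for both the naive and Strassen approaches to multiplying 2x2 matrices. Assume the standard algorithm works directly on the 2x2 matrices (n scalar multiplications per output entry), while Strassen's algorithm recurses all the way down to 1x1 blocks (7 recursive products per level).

Matrix multiplication for 2x2 matrices:

Standard algorithm: 2^3 = 8 multiplications
Strassen's algorithm: 7^(log2(2)) = 7^1 = 7 multiplications
Savings: 8 - 7 = 1 multiplications

Standard: 8 multiplications (2^3). Strassen: 7 multiplications (7^1). Strassen reduces 8 recursive multiplications to 7 at each level.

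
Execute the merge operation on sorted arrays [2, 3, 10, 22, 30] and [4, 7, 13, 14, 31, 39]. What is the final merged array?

Merging process:

Compare 2 vs 4: take 2 from left. Merged: [2]
Compare 3 vs 4: take 3 from left. Merged: [2, 3]
Compare 10 vs 4: take 4 from right. Merged: [2, 3, 4]
Compare 10 vs 7: take 7 from right. Merged: [2, 3, 4, 7]
Compare 10 vs 13: take 10 from left. Merged: [2, 3, 4, 7, 10]
Compare 22 vs 13: take 13 from right. Merged: [2, 3, 4, 7, 10, 13]
Compare 22 vs 14: take 14 from right. Merged: [2, 3, 4, 7, 10, 13, 14]
Compare 22 vs 31: take 22 from left. Merged: [2, 3, 4, 7, 10, 13, 14, 22]
Compare 30 vs 31: take 30 from left. Merged: [2, 3, 4, 7, 10, 13, 14, 22, 30]
Append remaining from right: [31, 39]. Merged: [2, 3, 4, 7, 10, 13, 14, 22, 30, 31, 39]

Final merged array: [2, 3, 4, 7, 10, 13, 14, 22, 30, 31, 39]
Total comparisons: 9

The merged array is [2, 3, 4, 7, 10, 13, 14, 22, 30, 31, 39], requiring 9 comparisons. The merge step runs in O(n) time where n is the total number of elements.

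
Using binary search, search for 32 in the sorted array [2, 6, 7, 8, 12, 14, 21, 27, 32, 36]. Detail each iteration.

Binary search for 32 in [2, 6, 7, 8, 12, 14, 21, 27, 32, 36]:

lo=0, hi=9, mid=4, arr[mid]=12 -> 12 < 32, search right half
lo=5, hi=9, mid=7, arr[mid]=27 -> 27 < 32, search right half
lo=8, hi=9, mid=8, arr[mid]=32 -> Found target at index 8!

Binary search finds 32 at index 8 after 3 comparisons. The search repeatedly halves the search space by comparing with the middle element.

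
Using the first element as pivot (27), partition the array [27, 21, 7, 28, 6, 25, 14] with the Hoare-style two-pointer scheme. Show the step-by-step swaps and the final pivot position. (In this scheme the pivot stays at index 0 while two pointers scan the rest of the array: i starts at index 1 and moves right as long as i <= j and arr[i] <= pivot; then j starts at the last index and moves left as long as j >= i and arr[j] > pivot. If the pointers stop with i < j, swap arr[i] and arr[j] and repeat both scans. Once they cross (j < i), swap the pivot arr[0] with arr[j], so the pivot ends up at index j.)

Hoare-style two-pointer partition with pivot = 27:

Initial array: [27, 21, 7, 28, 6, 25, 14]

Pointers start at i = 1, j = 6.
i stops at index 3 (arr[3]=28 > 27), j stops at index 6 (arr[6]=14 <= 27): swap arr[3] and arr[6], array becomes [27, 21, 7, 14, 6, 25, 28]
i ends at 6, j ends at 5: the pointers have crossed (j < i), so scanning stops.

Swap pivot arr[0] with arr[5] to place pivot at position 5: [25, 21, 7, 14, 6, 27, 28]
Pivot position: 5

After partitioning with pivot 27, the array becomes [25, 21, 7, 14, 6, 27, 28]. The pivot is placed at index 5. All elements to the left of the pivot are <= 27, and all elements to the right are > 27.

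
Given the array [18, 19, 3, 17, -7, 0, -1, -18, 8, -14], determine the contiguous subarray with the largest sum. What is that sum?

Using Kadane's algorithm on [18, 19, 3, 17, -7, 0, -1, -18, 8, -14]:

Scanning through the array:
Position 1 (value 19): max_ending_here = 37, max_so_far = 37
Position 2 (value 3): max_ending_here = 40, max_so_far = 40
Position 3 (value 17): max_ending_here = 57, max_so_far = 57
Position 4 (value -7): max_ending_here = 50, max_so_far = 57
Position 5 (value 0): max_ending_here = 50, max_so_far = 57
Position 6 (value -1): max_ending_here = 49, max_so_far = 57
Position 7 (value -18): max_ending_here = 31, max_so_far = 57
Position 8 (value 8): max_ending_here = 39, max_so_far = 57
Position 9 (value -14): max_ending_here = 25, max_so_far = 57

Maximum subarray: [18, 19, 3, 17]
Maximum sum: 57

The maximum subarray is [18, 19, 3, 17] with sum 57. This subarray runs from index 0 to index 3.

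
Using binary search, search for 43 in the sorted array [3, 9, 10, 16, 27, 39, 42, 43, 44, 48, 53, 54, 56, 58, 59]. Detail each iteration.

Binary search for 43 in [3, 9, 10, 16, 27, 39, 42, 43, 44, 48, 53, 54, 56, 58, 59]:

lo=0, hi=14, mid=7, arr[mid]=43 -> Found target at index 7!

Binary search finds 43 at index 7 after 1 comparisons. The search repeatedly halves the search space by comparing with the middle element.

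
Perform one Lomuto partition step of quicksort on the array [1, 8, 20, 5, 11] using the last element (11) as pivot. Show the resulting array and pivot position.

Lomuto partition with pivot = 11:

Initial array: [1, 8, 20, 5, 11]

arr[0]=1 <= 11: swap with position 0, array becomes [1, 8, 20, 5, 11]
arr[1]=8 <= 11: swap with position 1, array becomes [1, 8, 20, 5, 11]
arr[2]=20 > 11: no swap
arr[3]=5 <= 11: swap with position 2, array becomes [1, 8, 5, 20, 11]

Place pivot at position 3: [1, 8, 5, 11, 20]
Pivot position: 3

After partitioning with pivot 11, the array becomes [1, 8, 5, 11, 20]. The pivot is placed at index 3. All elements to the left of the pivot are <= 11, and all elements to the right are > 11.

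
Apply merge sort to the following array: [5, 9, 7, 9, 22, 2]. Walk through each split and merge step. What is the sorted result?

Merge sort trace:

Split: [5, 9, 7, 9, 22, 2] -> [5, 9, 7] and [9, 22, 2]
  Split: [5, 9, 7] -> [5] and [9, 7]
    Split: [9, 7] -> [9] and [7]
    Merge: [9] + [7] -> [7, 9]
  Merge: [5] + [7, 9] -> [5, 7, 9]
  Split: [9, 22, 2] -> [9] and [22, 2]
    Split: [22, 2] -> [22] and [2]
    Merge: [22] + [2] -> [2, 22]
  Merge: [9] + [2, 22] -> [2, 9, 22]
Merge: [5, 7, 9] + [2, 9, 22] -> [2, 5, 7, 9, 9, 22]

Final sorted array: [2, 5, 7, 9, 9, 22]

The merge sort proceeds by recursively splitting the array and merging sorted halves.
After all merges, the sorted array is [2, 5, 7, 9, 9, 22].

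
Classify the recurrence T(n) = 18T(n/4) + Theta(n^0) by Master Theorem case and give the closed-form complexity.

Master Theorem for T(n) = 18T(n/4) + O(n^0):

a = 18, b = 4, c = 0
log_b(a) = log_4(18) = 2.0850

Case 1: c = 0 < log_4(18) = 2.0850
T(n) = O(n^(log_4 18))

For T(n) = 18T(n/4) + O(n^0): log_4(18) = 2.0850. This is Case 1 of the Master Theorem (c < log_b(a), work dominated by leaves), giving O(n^(log_4 18)).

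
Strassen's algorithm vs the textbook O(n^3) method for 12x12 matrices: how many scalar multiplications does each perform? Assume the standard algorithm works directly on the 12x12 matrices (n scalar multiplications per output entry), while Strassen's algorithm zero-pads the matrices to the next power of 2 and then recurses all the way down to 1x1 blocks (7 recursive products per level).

Matrix multiplication for 12x12 matrices:

Strassen's algorithm requires power-of-2 dimensions. Pad 12x12 to 16x16 (next power of 2).

Standard algorithm: 12^3 = 1728 multiplications
Strassen's algorithm: 7^(log2(16)) = 7^4 = 2401 multiplications
Difference: 1728 - 2401 = -673 (Strassen uses MORE here due to padding overhead — for small or just-over-power-of-2 n, padding can outweigh the per-level savings)

Standard: 1728 multiplications (12^3). Strassen: 2401 multiplications (7^4, after padding to 16x16). Strassen reduces 8 recursive multiplications to 7 at each level.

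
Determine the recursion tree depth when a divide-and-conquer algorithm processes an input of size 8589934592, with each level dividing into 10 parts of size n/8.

For divide and conquer with division factor 8:

Problem sizes at each level:
Level 0: 8589934592
Level 1: 1073741824
Level 2: 134217728
Level 3: 16777216
Level 4: 2097152
Level 5: 262144
Level 6: 32768
Level 7: 4096
Level 8: 512
Level 9: 64
Level 10: 8
Level 11: 1

The root is level 0 and the size-1 base case is level 11 (the tree spans levels 0 through 11, i.e. 12 levels counting the root), so the depth is the number of divisions: log_8(8589934592) = 11

The recursion tree depth is log_8(8589934592) = 11. At each level, the problem size is divided by 8, so it takes 11 divisions to reduce to a base case of size 1. The algorithm makes 10 recursive calls at each level.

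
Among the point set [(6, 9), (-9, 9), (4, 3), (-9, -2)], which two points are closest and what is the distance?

Computing all pairwise distances among 4 points:

d((6, 9), (-9, 9)) = 15.0
d((6, 9), (4, 3)) = 6.3246 <-- minimum
d((6, 9), (-9, -2)) = 18.6011
d((-9, 9), (4, 3)) = 14.3178
d((-9, 9), (-9, -2)) = 11.0
d((4, 3), (-9, -2)) = 13.9284

Closest pair: (6, 9) and (4, 3) with distance 6.3246

The closest pair is (6, 9) and (4, 3) with Euclidean distance 6.3246. For 4 points, brute-force pairwise comparison is shown above. For large n, the divide-and-conquer algorithm (sort by x, recurse on halves, check the dividing strip) achieves O(n log n).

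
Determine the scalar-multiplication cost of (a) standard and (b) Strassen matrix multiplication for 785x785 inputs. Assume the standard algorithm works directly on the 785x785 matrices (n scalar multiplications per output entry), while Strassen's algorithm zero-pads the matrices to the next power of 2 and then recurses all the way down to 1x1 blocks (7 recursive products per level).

Matrix multiplication for 785x785 matrices:

Strassen's algorithm requires power-of-2 dimensions. Pad 785x785 to 1024x1024 (next power of 2).

Standard algorithm: 785^3 = 483736625 multiplications
Strassen's algorithm: 7^(log2(1024)) = 7^10 = 282475249 multiplications
Savings: 483736625 - 282475249 = 201261376 multiplications

Standard: 483736625 multiplications (785^3). Strassen: 282475249 multiplications (7^10, after padding to 1024x1024). Strassen reduces 8 recursive multiplications to 7 at each level.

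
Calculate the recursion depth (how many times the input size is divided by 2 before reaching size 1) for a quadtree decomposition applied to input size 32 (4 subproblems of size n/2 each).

For divide and conquer with division factor 2:

Problem sizes at each level:
Level 0: 32
Level 1: 16
Level 2: 8
Level 3: 4
Level 4: 2
Level 5: 1

The root is level 0 and the size-1 base case is level 5 (the tree spans levels 0 through 5, i.e. 6 levels counting the root), so the depth is the number of divisions: log_2(32) = 5

The recursion tree depth is log_2(32) = 5. At each level, the problem size is divided by 2, so it takes 5 divisions to reduce to a base case of size 1. The algorithm makes 4 recursive calls at each level.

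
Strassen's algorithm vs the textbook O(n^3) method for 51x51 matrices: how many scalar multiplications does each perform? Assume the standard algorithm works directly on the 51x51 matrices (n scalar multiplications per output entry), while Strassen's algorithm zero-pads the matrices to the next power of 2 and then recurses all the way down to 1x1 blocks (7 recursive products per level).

Matrix multiplication for 51x51 matrices:

Strassen's algorithm requires power-of-2 dimensions. Pad 51x51 to 64x64 (next power of 2).

Standard algorithm: 51^3 = 132651 multiplications
Strassen's algorithm: 7^(log2(64)) = 7^6 = 117649 multiplications
Savings: 132651 - 117649 = 15002 multiplications

Standard: 132651 multiplications (51^3). Strassen: 117649 multiplications (7^6, after padding to 64x64). Strassen reduces 8 recursive multiplications to 7 at each level.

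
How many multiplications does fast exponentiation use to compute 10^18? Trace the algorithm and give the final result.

Computing 10^18 by squaring (build up from 10^1; each line after the first costs one multiplication):

10^1 = 10
10^2 = (10^1)^2 = 10^2 = 100
10^4 = (10^2)^2 = 100^2 = 10000
10^8 = (10^4)^2 = 10000^2 = 100000000
10^9 = 10 * 10^8 = 10 * 100000000 = 1000000000
10^18 = (10^9)^2 = 1000000000^2 = 1000000000000000000

Result: 1000000000000000000
Multiplications needed: 5 (5 lines after 10^1)

10^18 = 1000000000000000000. Using exponentiation by squaring, this requires 5 multiplications. The key idea: if the exponent is even, square the half-power; if odd, multiply by the base once.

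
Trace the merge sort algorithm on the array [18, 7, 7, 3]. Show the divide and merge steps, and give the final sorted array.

Merge sort trace:

Split: [18, 7, 7, 3] -> [18, 7] and [7, 3]
  Split: [18, 7] -> [18] and [7]
  Merge: [18] + [7] -> [7, 18]
  Split: [7, 3] -> [7] and [3]
  Merge: [7] + [3] -> [3, 7]
Merge: [7, 18] + [3, 7] -> [3, 7, 7, 18]

Final sorted array: [3, 7, 7, 18]

The merge sort proceeds by recursively splitting the array and merging sorted halves.
After all merges, the sorted array is [3, 7, 7, 18].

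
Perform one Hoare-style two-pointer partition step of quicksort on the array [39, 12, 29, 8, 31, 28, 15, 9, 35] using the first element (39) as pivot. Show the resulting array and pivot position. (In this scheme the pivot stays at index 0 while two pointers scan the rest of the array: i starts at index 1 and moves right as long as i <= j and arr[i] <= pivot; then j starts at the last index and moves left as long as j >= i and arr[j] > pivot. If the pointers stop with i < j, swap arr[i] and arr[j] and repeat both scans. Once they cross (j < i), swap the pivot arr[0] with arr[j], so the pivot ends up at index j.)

Hoare-style two-pointer partition with pivot = 39:

Initial array: [39, 12, 29, 8, 31, 28, 15, 9, 35]

Pointers start at i = 1, j = 8.
i ends at 9, j ends at 8: the pointers have crossed (j < i), so scanning stops.

Swap pivot arr[0] with arr[8] to place pivot at position 8: [35, 12, 29, 8, 31, 28, 15, 9, 39]
Pivot position: 8

After partitioning with pivot 39, the array becomes [35, 12, 29, 8, 31, 28, 15, 9, 39]. The pivot is placed at index 8. All elements to the left of the pivot are <= 39, and all elements to the right are > 39.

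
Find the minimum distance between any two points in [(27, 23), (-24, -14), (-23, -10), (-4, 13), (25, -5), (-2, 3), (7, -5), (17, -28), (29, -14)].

Computing all pairwise distances among 9 points:

d((27, 23), (-24, -14)) = 63.0079
d((27, 23), (-23, -10)) = 59.9083
d((27, 23), (-4, 13)) = 32.573
d((27, 23), (25, -5)) = 28.0713
d((27, 23), (-2, 3)) = 35.2278
d((27, 23), (7, -5)) = 34.4093
d((27, 23), (17, -28)) = 51.9711
d((27, 23), (29, -14)) = 37.054
d((-24, -14), (-23, -10)) = 4.1231 <-- minimum
d((-24, -14), (-4, 13)) = 33.6006
d((-24, -14), (25, -5)) = 49.8197
d((-24, -14), (-2, 3)) = 27.8029
d((-24, -14), (7, -5)) = 32.28
d((-24, -14), (17, -28)) = 43.3244
d((-24, -14), (29, -14)) = 53.0
d((-23, -10), (-4, 13)) = 29.8329
d((-23, -10), (25, -5)) = 48.2597
d((-23, -10), (-2, 3)) = 24.6982
d((-23, -10), (7, -5)) = 30.4138
d((-23, -10), (17, -28)) = 43.8634
d((-23, -10), (29, -14)) = 52.1536
d((-4, 13), (25, -5)) = 34.1321
d((-4, 13), (-2, 3)) = 10.198
d((-4, 13), (7, -5)) = 21.095
d((-4, 13), (17, -28)) = 46.0652
d((-4, 13), (29, -14)) = 42.638
d((25, -5), (-2, 3)) = 28.1603
d((25, -5), (7, -5)) = 18.0
d((25, -5), (17, -28)) = 24.3516
d((25, -5), (29, -14)) = 9.8489
d((-2, 3), (7, -5)) = 12.0416
d((-2, 3), (17, -28)) = 36.3593
d((-2, 3), (29, -14)) = 35.3553
d((7, -5), (17, -28)) = 25.0799
d((7, -5), (29, -14)) = 23.7697
d((17, -28), (29, -14)) = 18.4391

Closest pair: (-24, -14) and (-23, -10) with distance 4.1231

The closest pair is (-24, -14) and (-23, -10) with Euclidean distance 4.1231. For 9 points, brute-force pairwise comparison is shown above. For large n, the divide-and-conquer algorithm (sort by x, recurse on halves, check the dividing strip) achieves O(n log n).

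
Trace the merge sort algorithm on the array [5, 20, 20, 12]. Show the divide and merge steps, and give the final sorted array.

Merge sort trace:

Split: [5, 20, 20, 12] -> [5, 20] and [20, 12]
  Split: [5, 20] -> [5] and [20]
  Merge: [5] + [20] -> [5, 20]
  Split: [20, 12] -> [20] and [12]
  Merge: [20] + [12] -> [12, 20]
Merge: [5, 20] + [12, 20] -> [5, 12, 20, 20]

Final sorted array: [5, 12, 20, 20]

The merge sort proceeds by recursively splitting the array and merging sorted halves.
After all merges, the sorted array is [5, 12, 20, 20].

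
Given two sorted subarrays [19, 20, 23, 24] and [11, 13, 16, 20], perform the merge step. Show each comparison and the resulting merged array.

Merging process:

Compare 19 vs 11: take 11 from right. Merged: [11]
Compare 19 vs 13: take 13 from right. Merged: [11, 13]
Compare 19 vs 16: take 16 from right. Merged: [11, 13, 16]
Compare 19 vs 20: take 19 from left. Merged: [11, 13, 16, 19]
Compare 20 vs 20: take 20 from left. Merged: [11, 13, 16, 19, 20]
Compare 23 vs 20: take 20 from right. Merged: [11, 13, 16, 19, 20, 20]
Append remaining from left: [23, 24]. Merged: [11, 13, 16, 19, 20, 20, 23, 24]

Final merged array: [11, 13, 16, 19, 20, 20, 23, 24]
Total comparisons: 6

The merged array is [11, 13, 16, 19, 20, 20, 23, 24], requiring 6 comparisons. The merge step runs in O(n) time where n is the total number of elements.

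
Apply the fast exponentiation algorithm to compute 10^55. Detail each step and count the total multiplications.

Computing 10^55 by squaring (build up from 10^1; each line after the first costs one multiplication):

10^1 = 10
10^2 = (10^1)^2 = 10^2 = 100
10^3 = 10 * 10^2 = 10 * 100 = 1000
10^6 = (10^3)^2 = 1000^2 = 1000000
10^12 = (10^6)^2 = 1000000^2 = 1000000000000
10^13 = 10 * 10^12 = 10 * 1000000000000 = 10000000000000
10^26 = (10^13)^2 = 10000000000000^2 = 100000000000000000000000000
10^27 = 10 * 10^26 = 10 * 100000000000000000000000000 = 1000000000000000000000000000
10^54 = (10^27)^2 = 1000000000000000000000000000^2 = 1000000000000000000000000000000000000000000000000000000
10^55 = 10 * 10^54 = 10 * 1000000000000000000000000000000000000000000000000000000 = 10000000000000000000000000000000000000000000000000000000

Result: 10000000000000000000000000000000000000000000000000000000
Multiplications needed: 9 (9 lines after 10^1)

10^55 = 10000000000000000000000000000000000000000000000000000000. Using exponentiation by squaring, this requires 9 multiplications. The key idea: if the exponent is even, square the half-power; if odd, multiply by the base once.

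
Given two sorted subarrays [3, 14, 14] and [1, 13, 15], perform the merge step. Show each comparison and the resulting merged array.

Merging process:

Compare 3 vs 1: take 1 from right. Merged: [1]
Compare 3 vs 13: take 3 from left. Merged: [1, 3]
Compare 14 vs 13: take 13 from right. Merged: [1, 3, 13]
Compare 14 vs 15: take 14 from left. Merged: [1, 3, 13, 14]
Compare 14 vs 15: take 14 from left. Merged: [1, 3, 13, 14, 14]
Append remaining from right: [15]. Merged: [1, 3, 13, 14, 14, 15]

Final merged array: [1, 3, 13, 14, 14, 15]
Total comparisons: 5

The merged array is [1, 3, 13, 14, 14, 15], requiring 5 comparisons. The merge step runs in O(n) time where n is the total number of elements.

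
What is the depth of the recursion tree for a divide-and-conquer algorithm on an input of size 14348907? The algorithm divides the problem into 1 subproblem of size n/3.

For divide and conquer with division factor 3:

Problem sizes at each level:
Level 0: 14348907
Level 1: 4782969
Level 2: 1594323
Level 3: 531441
Level 4: 177147
Level 5: 59049
Level 6: 19683
Level 7: 6561
Level 8: 2187
Level 9: 729
Level 10: 243
Level 11: 81
Level 12: 27
Level 13: 9
Level 14: 3
Level 15: 1

The root is level 0 and the size-1 base case is level 15 (the tree spans levels 0 through 15, i.e. 16 levels counting the root), so the depth is the number of divisions: log_3(14348907) = 15

The recursion tree depth is log_3(14348907) = 15. At each level, the problem size is divided by 3, so it takes 15 divisions to reduce to a base case of size 1. The algorithm makes 1 recursive call at each level.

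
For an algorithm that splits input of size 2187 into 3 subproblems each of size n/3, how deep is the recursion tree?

For divide and conquer with division factor 3:

Problem sizes at each level:
Level 0: 2187
Level 1: 729
Level 2: 243
Level 3: 81
Level 4: 27
Level 5: 9
Level 6: 3
Level 7: 1

The root is level 0 and the size-1 base case is level 7 (the tree spans levels 0 through 7, i.e. 8 levels counting the root), so the depth is the number of divisions: log_3(2187) = 7

The recursion tree depth is log_3(2187) = 7. At each level, the problem size is divided by 3, so it takes 7 divisions to reduce to a base case of size 1. The algorithm makes 3 recursive calls at each level.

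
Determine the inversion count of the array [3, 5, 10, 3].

Finding inversions in [3, 5, 10, 3]:

(1, 3): arr[1]=5 > arr[3]=3
(2, 3): arr[2]=10 > arr[3]=3

Total inversions: 2

The array has 2 inversion(s): (1,3), (2,3). Each pair (i,j) satisfies i < j and arr[i] > arr[j].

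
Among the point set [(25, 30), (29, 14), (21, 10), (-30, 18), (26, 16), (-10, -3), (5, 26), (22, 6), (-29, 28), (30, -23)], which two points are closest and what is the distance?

Computing all pairwise distances among 10 points:

d((25, 30), (29, 14)) = 16.4924
d((25, 30), (21, 10)) = 20.3961
d((25, 30), (-30, 18)) = 56.2939
d((25, 30), (26, 16)) = 14.0357
d((25, 30), (-10, -3)) = 48.1041
d((25, 30), (5, 26)) = 20.3961
d((25, 30), (22, 6)) = 24.1868
d((25, 30), (-29, 28)) = 54.037
d((25, 30), (30, -23)) = 53.2353
d((29, 14), (21, 10)) = 8.9443
d((29, 14), (-30, 18)) = 59.1354
d((29, 14), (26, 16)) = 3.6056 <-- minimum
d((29, 14), (-10, -3)) = 42.5441
d((29, 14), (5, 26)) = 26.8328
d((29, 14), (22, 6)) = 10.6301
d((29, 14), (-29, 28)) = 59.6657
d((29, 14), (30, -23)) = 37.0135
d((21, 10), (-30, 18)) = 51.6236
d((21, 10), (26, 16)) = 7.8102
d((21, 10), (-10, -3)) = 33.6155
d((21, 10), (5, 26)) = 22.6274
d((21, 10), (22, 6)) = 4.1231
d((21, 10), (-29, 28)) = 53.1413
d((21, 10), (30, -23)) = 34.2053
d((-30, 18), (26, 16)) = 56.0357
d((-30, 18), (-10, -3)) = 29.0
d((-30, 18), (5, 26)) = 35.9026
d((-30, 18), (22, 6)) = 53.3667
d((-30, 18), (-29, 28)) = 10.0499
d((-30, 18), (30, -23)) = 72.6705
d((26, 16), (-10, -3)) = 40.7063
d((26, 16), (5, 26)) = 23.2594
d((26, 16), (22, 6)) = 10.7703
d((26, 16), (-29, 28)) = 56.2939
d((26, 16), (30, -23)) = 39.2046
d((-10, -3), (5, 26)) = 32.6497
d((-10, -3), (22, 6)) = 33.2415
d((-10, -3), (-29, 28)) = 36.3593
d((-10, -3), (30, -23)) = 44.7214
d((5, 26), (22, 6)) = 26.2488
d((5, 26), (-29, 28)) = 34.0588
d((5, 26), (30, -23)) = 55.0091
d((22, 6), (-29, 28)) = 55.5428
d((22, 6), (30, -23)) = 30.0832
d((-29, 28), (30, -23)) = 77.9872

Closest pair: (29, 14) and (26, 16) with distance 3.6056

The closest pair is (29, 14) and (26, 16) with Euclidean distance 3.6056. For 10 points, brute-force pairwise comparison is shown above. For large n, the divide-and-conquer algorithm (sort by x, recurse on halves, check the dividing strip) achieves O(n log n).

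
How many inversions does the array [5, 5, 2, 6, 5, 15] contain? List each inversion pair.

Finding inversions in [5, 5, 2, 6, 5, 15]:

(0, 2): arr[0]=5 > arr[2]=2
(1, 2): arr[1]=5 > arr[2]=2
(3, 4): arr[3]=6 > arr[4]=5

Total inversions: 3

The array has 3 inversion(s): (0,2), (1,2), (3,4). Each pair (i,j) satisfies i < j and arr[i] > arr[j].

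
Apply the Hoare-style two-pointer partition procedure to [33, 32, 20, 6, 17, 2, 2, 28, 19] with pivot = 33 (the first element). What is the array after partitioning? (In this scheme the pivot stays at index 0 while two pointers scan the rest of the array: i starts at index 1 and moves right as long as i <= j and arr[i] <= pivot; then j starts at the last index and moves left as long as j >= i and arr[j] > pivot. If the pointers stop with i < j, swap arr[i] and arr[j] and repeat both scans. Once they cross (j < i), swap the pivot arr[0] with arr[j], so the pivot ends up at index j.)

Hoare-style two-pointer partition with pivot = 33:

Initial array: [33, 32, 20, 6, 17, 2, 2, 28, 19]

Pointers start at i = 1, j = 8.
i ends at 9, j ends at 8: the pointers have crossed (j < i), so scanning stops.

Swap pivot arr[0] with arr[8] to place pivot at position 8: [19, 32, 20, 6, 17, 2, 2, 28, 33]
Pivot position: 8

After partitioning with pivot 33, the array becomes [19, 32, 20, 6, 17, 2, 2, 28, 33]. The pivot is placed at index 8. All elements to the left of the pivot are <= 33, and all elements to the right are > 33.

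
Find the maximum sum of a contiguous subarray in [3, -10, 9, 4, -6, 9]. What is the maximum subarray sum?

Using Kadane's algorithm on [3, -10, 9, 4, -6, 9]:

Scanning through the array:
Position 1 (value -10): max_ending_here = -7, max_so_far = 3
Position 2 (value 9): max_ending_here = 9, max_so_far = 9
Position 3 (value 4): max_ending_here = 13, max_so_far = 13
Position 4 (value -6): max_ending_here = 7, max_so_far = 13
Position 5 (value 9): max_ending_here = 16, max_so_far = 16

Maximum subarray: [9, 4, -6, 9]
Maximum sum: 16

The maximum subarray is [9, 4, -6, 9] with sum 16. This subarray runs from index 2 to index 5.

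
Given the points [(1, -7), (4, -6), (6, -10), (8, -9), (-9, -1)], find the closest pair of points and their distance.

Computing all pairwise distances among 5 points:

d((1, -7), (4, -6)) = 3.1623
d((1, -7), (6, -10)) = 5.831
d((1, -7), (8, -9)) = 7.2801
d((1, -7), (-9, -1)) = 11.6619
d((4, -6), (6, -10)) = 4.4721
d((4, -6), (8, -9)) = 5.0
d((4, -6), (-9, -1)) = 13.9284
d((6, -10), (8, -9)) = 2.2361 <-- minimum
d((6, -10), (-9, -1)) = 17.4929
d((8, -9), (-9, -1)) = 18.7883

Closest pair: (6, -10) and (8, -9) with distance 2.2361

The closest pair is (6, -10) and (8, -9) with Euclidean distance 2.2361. For 5 points, brute-force pairwise comparison is shown above. For large n, the divide-and-conquer algorithm (sort by x, recurse on halves, check the dividing strip) achieves O(n log n).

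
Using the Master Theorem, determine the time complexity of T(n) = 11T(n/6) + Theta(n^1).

Master Theorem for T(n) = 11T(n/6) + O(n^1):

a = 11, b = 6, c = 1
log_b(a) = log_6(11) = 1.3383

Case 1: c = 1 < log_6(11) = 1.3383
T(n) = O(n^(log_6 11))

For T(n) = 11T(n/6) + O(n^1): log_6(11) = 1.3383. This is Case 1 of the Master Theorem (c < log_b(a), work dominated by leaves), giving O(n^(log_6 11)).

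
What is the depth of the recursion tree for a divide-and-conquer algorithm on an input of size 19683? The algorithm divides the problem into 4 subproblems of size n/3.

For divide and conquer with division factor 3:

Problem sizes at each level:
Level 0: 19683
Level 1: 6561
Level 2: 2187
Level 3: 729
Level 4: 243
Level 5: 81
Level 6: 27
Level 7: 9
Level 8: 3
Level 9: 1

The root is level 0 and the size-1 base case is level 9 (the tree spans levels 0 through 9, i.e. 10 levels counting the root), so the depth is the number of divisions: log_3(19683) = 9

The recursion tree depth is log_3(19683) = 9. At each level, the problem size is divided by 3, so it takes 9 divisions to reduce to a base case of size 1. The algorithm makes 4 recursive calls at each level.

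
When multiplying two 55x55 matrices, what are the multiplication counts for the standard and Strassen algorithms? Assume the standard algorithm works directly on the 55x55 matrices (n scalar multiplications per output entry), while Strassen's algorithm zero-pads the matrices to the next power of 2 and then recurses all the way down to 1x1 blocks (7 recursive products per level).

Matrix multiplication for 55x55 matrices:

Strassen's algorithm requires power-of-2 dimensions. Pad 55x55 to 64x64 (next power of 2).

Standard algorithm: 55^3 = 166375 multiplications
Strassen's algorithm: 7^(log2(64)) = 7^6 = 117649 multiplications
Savings: 166375 - 117649 = 48726 multiplications

Standard: 166375 multiplications (55^3). Strassen: 117649 multiplications (7^6, after padding to 64x64). Strassen reduces 8 recursive multiplications to 7 at each level.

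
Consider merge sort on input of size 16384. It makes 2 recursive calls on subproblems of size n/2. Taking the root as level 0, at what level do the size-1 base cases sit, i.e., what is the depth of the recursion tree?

For divide and conquer with division factor 2:

Problem sizes at each level:
Level 0: 16384
Level 1: 8192
Level 2: 4096
Level 3: 2048
Level 4: 1024
Level 5: 512
Level 6: 256
Level 7: 128
Level 8: 64
Level 9: 32
Level 10: 16
Level 11: 8
Level 12: 4
Level 13: 2
Level 14: 1

The root is level 0 and the size-1 base case is level 14 (the tree spans levels 0 through 14, i.e. 15 levels counting the root), so the depth is the number of divisions: log_2(16384) = 14

The recursion tree depth is log_2(16384) = 14. At each level, the problem size is divided by 2, so it takes 14 divisions to reduce to a base case of size 1. The algorithm makes 2 recursive calls at each level.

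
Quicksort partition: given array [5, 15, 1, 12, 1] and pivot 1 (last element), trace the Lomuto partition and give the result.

Lomuto partition with pivot = 1:

Initial array: [5, 15, 1, 12, 1]

arr[0]=5 > 1: no swap
arr[1]=15 > 1: no swap
arr[2]=1 <= 1: swap with position 0, array becomes [1, 15, 5, 12, 1]
arr[3]=12 > 1: no swap

Place pivot at position 1: [1, 1, 5, 12, 15]
Pivot position: 1

After partitioning with pivot 1, the array becomes [1, 1, 5, 12, 15]. The pivot is placed at index 1. All elements to the left of the pivot are <= 1, and all elements to the right are > 1.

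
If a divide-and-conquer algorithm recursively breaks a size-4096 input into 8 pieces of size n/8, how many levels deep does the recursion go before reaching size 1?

For divide and conquer with division factor 8:

Problem sizes at each level:
Level 0: 4096
Level 1: 512
Level 2: 64
Level 3: 8
Level 4: 1

The root is level 0 and the size-1 base case is level 4 (the tree spans levels 0 through 4, i.e. 5 levels counting the root), so the depth is the number of divisions: log_8(4096) = 4

The recursion tree depth is log_8(4096) = 4. At each level, the problem size is divided by 8, so it takes 4 divisions to reduce to a base case of size 1. The algorithm makes 8 recursive calls at each level.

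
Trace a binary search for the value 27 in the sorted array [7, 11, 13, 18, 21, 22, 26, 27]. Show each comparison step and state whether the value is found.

Binary search for 27 in [7, 11, 13, 18, 21, 22, 26, 27]:

lo=0, hi=7, mid=3, arr[mid]=18 -> 18 < 27, search right half
lo=4, hi=7, mid=5, arr[mid]=22 -> 22 < 27, search right half
lo=6, hi=7, mid=6, arr[mid]=26 -> 26 < 27, search right half
lo=7, hi=7, mid=7, arr[mid]=27 -> Found target at index 7!

Binary search finds 27 at index 7 after 4 comparisons. The search repeatedly halves the search space by comparing with the middle element.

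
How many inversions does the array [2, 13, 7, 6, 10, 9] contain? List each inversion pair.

Finding inversions in [2, 13, 7, 6, 10, 9]:

(1, 2): arr[1]=13 > arr[2]=7
(1, 3): arr[1]=13 > arr[3]=6
(1, 4): arr[1]=13 > arr[4]=10
(1, 5): arr[1]=13 > arr[5]=9
(2, 3): arr[2]=7 > arr[3]=6
(4, 5): arr[4]=10 > arr[5]=9

Total inversions: 6

The array has 6 inversion(s): (1,2), (1,3), (1,4), (1,5), (2,3), (4,5). Each pair (i,j) satisfies i < j and arr[i] > arr[j].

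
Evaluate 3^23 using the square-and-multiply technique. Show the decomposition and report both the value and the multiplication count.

Computing 3^23 by squaring (build up from 3^1; each line after the first costs one multiplication):

3^1 = 3
3^2 = (3^1)^2 = 3^2 = 9
3^4 = (3^2)^2 = 9^2 = 81
3^5 = 3 * 3^4 = 3 * 81 = 243
3^10 = (3^5)^2 = 243^2 = 59049
3^11 = 3 * 3^10 = 3 * 59049 = 177147
3^22 = (3^11)^2 = 177147^2 = 31381059609
3^23 = 3 * 3^22 = 3 * 31381059609 = 94143178827

Result: 94143178827
Multiplications needed: 7 (7 lines after 3^1)

3^23 = 94143178827. Using exponentiation by squaring, this requires 7 multiplications. The key idea: if the exponent is even, square the half-power; if odd, multiply by the base once.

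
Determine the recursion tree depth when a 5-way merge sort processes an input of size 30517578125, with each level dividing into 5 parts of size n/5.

For divide and conquer with division factor 5:

Problem sizes at each level:
Level 0: 30517578125
Level 1: 6103515625
Level 2: 1220703125
Level 3: 244140625
Level 4: 48828125
Level 5: 9765625
Level 6: 1953125
Level 7: 390625
Level 8: 78125
Level 9: 15625
Level 10: 3125
Level 11: 625
Level 12: 125
Level 13: 25
Level 14: 5
Level 15: 1

The root is level 0 and the size-1 base case is level 15 (the tree spans levels 0 through 15, i.e. 16 levels counting the root), so the depth is the number of divisions: log_5(30517578125) = 15

The recursion tree depth is log_5(30517578125) = 15. At each level, the problem size is divided by 5, so it takes 15 divisions to reduce to a base case of size 1. The algorithm makes 5 recursive calls at each level.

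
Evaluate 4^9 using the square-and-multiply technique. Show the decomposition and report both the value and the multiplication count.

Computing 4^9 by squaring (build up from 4^1; each line after the first costs one multiplication):

4^1 = 4
4^2 = (4^1)^2 = 4^2 = 16
4^4 = (4^2)^2 = 16^2 = 256
4^8 = (4^4)^2 = 256^2 = 65536
4^9 = 4 * 4^8 = 4 * 65536 = 262144

Result: 262144
Multiplications needed: 4 (4 lines after 4^1)

4^9 = 262144. Using exponentiation by squaring, this requires 4 multiplications. The key idea: if the exponent is even, square the half-power; if odd, multiply by the base once.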